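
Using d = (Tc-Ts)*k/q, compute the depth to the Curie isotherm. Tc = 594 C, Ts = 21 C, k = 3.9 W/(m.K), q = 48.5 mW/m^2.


T_Curie - T_surf = 594 - 21 = 573 C
Convert q to W/m^2: 48.5 mW/m^2 = 0.0485 W/m^2
d = 573 * 3.9 / 0.0485 = 46076.29 m

46076.29


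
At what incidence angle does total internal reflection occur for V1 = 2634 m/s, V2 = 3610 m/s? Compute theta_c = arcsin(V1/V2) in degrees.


V1/V2 = 2634/3610 = 0.72964
theta_c = arcsin(0.72964) = 46.8562 degrees

46.8562


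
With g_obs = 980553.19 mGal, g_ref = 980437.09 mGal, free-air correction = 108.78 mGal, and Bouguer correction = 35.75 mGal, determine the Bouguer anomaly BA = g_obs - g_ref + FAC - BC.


BA = g_obs - g_ref + FAC - BC
= 980553.19 - 980437.09 + 108.78 - 35.75
= 189.13 mGal

189.13


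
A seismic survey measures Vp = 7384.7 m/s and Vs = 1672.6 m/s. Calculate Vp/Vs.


Vp/Vs = 7384.7 / 1672.6
= 4.4151

4.4151


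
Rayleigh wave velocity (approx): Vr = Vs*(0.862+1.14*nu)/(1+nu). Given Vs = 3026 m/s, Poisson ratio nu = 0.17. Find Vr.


Numerator factor = 0.862 + 1.14*0.17 = 1.0558
Denominator = 1 + 0.17 = 1.17
Vr = 3026 * 1.0558 / 1.17 = 2730.64 m/s

2730.64


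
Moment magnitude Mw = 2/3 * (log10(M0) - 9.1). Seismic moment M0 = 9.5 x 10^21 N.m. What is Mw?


log10(M0) = log10(9.5 x 10^21) = 21.9777
Mw = 2/3 * (21.9777 - 9.1)
= 2/3 * 12.8777
= 8.59

8.59


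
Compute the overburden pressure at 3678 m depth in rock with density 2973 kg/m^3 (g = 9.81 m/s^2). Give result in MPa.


P = rho * g * z / 1e6
= 2973 * 9.81 * 3678 / 1e6
= 107269348.14 / 1e6
= 107.2693 MPa

107.2693


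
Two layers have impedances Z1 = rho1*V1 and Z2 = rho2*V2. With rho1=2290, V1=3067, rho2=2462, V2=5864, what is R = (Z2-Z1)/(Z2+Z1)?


Z1 = 2290 * 3067 = 7023430
Z2 = 2462 * 5864 = 14437168
R = (14437168 - 7023430) / (14437168 + 7023430) = 7413738 / 21460598 = 0.3455

0.3455


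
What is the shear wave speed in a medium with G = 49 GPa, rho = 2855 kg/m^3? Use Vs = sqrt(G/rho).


Convert G to Pa: G = 49e9 Pa
Compute G/rho = 49e9 / 2855 = 17162872.1541
Vs = sqrt(17162872.1541) = 4142.81 m/s

4142.81


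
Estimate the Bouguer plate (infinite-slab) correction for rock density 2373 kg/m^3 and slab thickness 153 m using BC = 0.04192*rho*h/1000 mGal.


BC = 0.04192 * rho * h / 1000
= 0.04192 * 2373 * 153 / 1000
= 15.2199 mGal

15.2199


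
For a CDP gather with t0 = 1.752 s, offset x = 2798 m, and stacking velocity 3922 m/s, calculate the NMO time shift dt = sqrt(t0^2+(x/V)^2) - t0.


x/Vnmo = 2798/3922 = 0.713412
(x/Vnmo)^2 = 0.508956
t0^2 = 3.069504
sqrt(3.069504 + 0.508956) = 1.891682
dt = 1.891682 - 1.752 = 0.139682

0.139682


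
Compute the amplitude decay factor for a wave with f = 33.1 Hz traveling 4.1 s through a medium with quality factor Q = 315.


pi*f*t/Q = pi*33.1*4.1/315 = 1.353478
A/A0 = exp(-1.353478) = 0.25834

0.25834


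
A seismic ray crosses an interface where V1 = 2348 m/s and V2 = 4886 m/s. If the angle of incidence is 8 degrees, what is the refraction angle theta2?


sin(theta1) = sin(8 deg) = 0.139173
sin(theta2) = V2/V1 * sin(theta1) = 4886/2348 * 0.139173 = 0.289608
theta2 = arcsin(0.289608) = 16.8345 degrees

16.8345


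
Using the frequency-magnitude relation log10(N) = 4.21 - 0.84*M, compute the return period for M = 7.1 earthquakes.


log10(N) = 4.21 - 0.84*7.1 = -1.754
N = 10^-1.754 = 0.01762
T = 1/N = 1/0.01762 = 56.7545 years

56.7545


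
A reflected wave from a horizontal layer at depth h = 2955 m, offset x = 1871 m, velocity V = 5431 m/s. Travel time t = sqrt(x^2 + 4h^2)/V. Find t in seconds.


x^2 + 4h^2 = 1871^2 + 4*2955^2 = 3500641 + 34928100 = 38428741
sqrt(38428741) = 6199.0919
t = 6199.0919 / 5431 = 1.1414 s

1.1414


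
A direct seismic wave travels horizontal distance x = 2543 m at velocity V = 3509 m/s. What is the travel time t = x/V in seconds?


t = x / V
= 2543 / 3509
= 0.7247 s

0.7247


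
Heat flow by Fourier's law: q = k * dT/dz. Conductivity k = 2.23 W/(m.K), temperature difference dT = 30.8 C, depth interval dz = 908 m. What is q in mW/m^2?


q = k * dT / dz * 1000
= 2.23 * 30.8 / 908 * 1000
= 0.075643 * 1000
= 75.6432 mW/m^2

75.6432


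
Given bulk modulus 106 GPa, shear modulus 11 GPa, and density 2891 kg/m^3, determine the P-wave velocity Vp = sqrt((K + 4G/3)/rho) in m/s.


First compute the effective modulus:
K + 4G/3 = 106e9 + 4*11e9/3 = 120666666666.67 Pa
Then divide by density:
120666666666.67 / 2891 = 41738729.3901 Pa/(kg/m^3)
Take the square root:
Vp = sqrt(41738729.3901) = 6460.55 m/s

6460.55


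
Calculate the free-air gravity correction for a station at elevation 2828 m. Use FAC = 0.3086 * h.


FAC = 0.3086 * h
= 0.3086 * 2828
= 872.7208 mGal

872.7208


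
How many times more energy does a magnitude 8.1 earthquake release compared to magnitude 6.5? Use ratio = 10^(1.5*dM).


M2 - M1 = 8.1 - 6.5 = 1.6
1.5 * 1.6 = 2.4
ratio = 10^2.4 = 251.19

251.19


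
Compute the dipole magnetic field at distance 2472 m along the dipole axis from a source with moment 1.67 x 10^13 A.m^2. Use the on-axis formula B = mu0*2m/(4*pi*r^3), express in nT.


m = 1.67 x 10^13 = 16700000000000 A.m^2
2m = 33400000000000 A.m^2
r^3 = 2472^3 = 15105858048
B = (4pi*10^-7) * 33400000000000 / (4*pi * 15105858048) * 1e9
= 41971677.85196 / 189825810679.07 * 1e9
= 221106.2748 nT

221106.2748


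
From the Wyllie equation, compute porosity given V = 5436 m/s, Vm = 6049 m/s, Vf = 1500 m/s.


1/V - 1/Vm = 1/5436 - 1/6049 = 1.864e-05
1/Vf - 1/Vm = 1/1500 - 1/6049 = 0.00050135
phi = 1.864e-05 / 0.00050135 = 0.0372

0.0372


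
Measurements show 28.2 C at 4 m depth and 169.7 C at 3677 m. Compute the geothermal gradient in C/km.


dT = 169.7 - 28.2 = 141.5 C
dz = 3677 - 4 = 3673 m
gradient = dT/dz * 1000 = 141.5/3673 * 1000 = 38.5244 C/km

38.5244


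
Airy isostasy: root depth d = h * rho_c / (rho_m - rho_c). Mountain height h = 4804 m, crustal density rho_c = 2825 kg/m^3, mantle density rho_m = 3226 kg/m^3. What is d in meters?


rho_m - rho_c = 3226 - 2825 = 401
d = 4804 * 2825 / 401
= 13571300 / 401
= 33843.64 m

33843.64


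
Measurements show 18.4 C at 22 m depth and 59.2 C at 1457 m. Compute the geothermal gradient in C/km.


dT = 59.2 - 18.4 = 40.8 C
dz = 1457 - 22 = 1435 m
gradient = dT/dz * 1000 = 40.8/1435 * 1000 = 28.4321 C/km

28.4321


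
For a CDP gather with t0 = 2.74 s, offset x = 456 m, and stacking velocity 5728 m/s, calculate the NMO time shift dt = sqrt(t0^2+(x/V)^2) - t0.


x/Vnmo = 456/5728 = 0.079609
(x/Vnmo)^2 = 0.006338
t0^2 = 7.5076
sqrt(7.5076 + 0.006338) = 2.741156
dt = 2.741156 - 2.74 = 0.001156

0.001156


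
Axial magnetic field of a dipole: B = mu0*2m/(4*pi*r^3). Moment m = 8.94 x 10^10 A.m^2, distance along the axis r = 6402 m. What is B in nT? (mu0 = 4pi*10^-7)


m = 8.94 x 10^10 = 89400000000 A.m^2
2m = 178800000000 A.m^2
r^3 = 6402^3 = 262389836808
B = (4pi*10^-7) * 178800000000 / (4*pi * 262389836808) * 1e9
= 224686.706585 / 3297287934770.55 * 1e9
= 68.1429 nT

68.1429


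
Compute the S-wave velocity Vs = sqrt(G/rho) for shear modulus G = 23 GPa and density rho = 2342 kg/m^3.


Convert G to Pa: G = 23e9 Pa
Compute G/rho = 23e9 / 2342 = 9820666.0974
Vs = sqrt(9820666.0974) = 3133.79 m/s

3133.79


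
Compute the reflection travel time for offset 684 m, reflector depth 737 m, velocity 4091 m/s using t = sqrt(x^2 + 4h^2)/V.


x^2 + 4h^2 = 684^2 + 4*737^2 = 467856 + 2172676 = 2640532
sqrt(2640532) = 1624.9714
t = 1624.9714 / 4091 = 0.3972 s

0.3972


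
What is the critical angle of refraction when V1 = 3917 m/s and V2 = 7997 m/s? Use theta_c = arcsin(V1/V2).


V1/V2 = 3917/7997 = 0.489809
theta_c = arcsin(0.489809) = 29.328 degrees

29.328


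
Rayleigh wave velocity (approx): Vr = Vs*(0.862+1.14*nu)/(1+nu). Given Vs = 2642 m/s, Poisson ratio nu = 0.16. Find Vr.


Numerator factor = 0.862 + 1.14*0.16 = 1.0444
Denominator = 1 + 0.16 = 1.16
Vr = 2642 * 1.0444 / 1.16 = 2378.71 m/s

2378.71


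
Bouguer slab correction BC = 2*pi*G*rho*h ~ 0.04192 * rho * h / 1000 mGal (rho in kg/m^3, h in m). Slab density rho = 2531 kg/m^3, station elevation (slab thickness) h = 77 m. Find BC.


BC = 0.04192 * rho * h / 1000
= 0.04192 * 2531 * 77 / 1000
= 8.1697 mGal

8.1697


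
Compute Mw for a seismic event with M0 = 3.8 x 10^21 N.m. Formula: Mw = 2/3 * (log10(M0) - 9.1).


log10(M0) = log10(3.8 x 10^21) = 21.5798
Mw = 2/3 * (21.5798 - 9.1)
= 2/3 * 12.4798
= 8.32

8.32


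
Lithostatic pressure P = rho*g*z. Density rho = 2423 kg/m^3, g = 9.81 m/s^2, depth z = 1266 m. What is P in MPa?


P = rho * g * z / 1e6
= 2423 * 9.81 * 1266 / 1e6
= 30092351.58 / 1e6
= 30.0924 MPa

30.0924


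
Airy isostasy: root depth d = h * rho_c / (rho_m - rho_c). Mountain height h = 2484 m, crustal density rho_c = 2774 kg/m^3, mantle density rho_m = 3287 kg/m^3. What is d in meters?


rho_m - rho_c = 3287 - 2774 = 513
d = 2484 * 2774 / 513
= 6890616 / 513
= 13432.0 m

13432.0


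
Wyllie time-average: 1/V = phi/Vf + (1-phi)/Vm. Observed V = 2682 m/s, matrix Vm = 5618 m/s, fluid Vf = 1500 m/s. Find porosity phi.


1/V - 1/Vm = 1/2682 - 1/5618 = 0.00019486
1/Vf - 1/Vm = 1/1500 - 1/5618 = 0.00048867
phi = 0.00019486 / 0.00048867 = 0.3988

0.3988


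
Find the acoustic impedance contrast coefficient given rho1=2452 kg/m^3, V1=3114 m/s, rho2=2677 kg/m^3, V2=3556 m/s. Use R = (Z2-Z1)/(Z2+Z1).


Z1 = 2452 * 3114 = 7635528
Z2 = 2677 * 3556 = 9519412
R = (9519412 - 7635528) / (9519412 + 7635528) = 1883884 / 17154940 = 0.1098

0.1098


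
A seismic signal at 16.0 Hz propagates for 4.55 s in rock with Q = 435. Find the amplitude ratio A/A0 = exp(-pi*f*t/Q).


pi*f*t/Q = pi*16.0*4.55/435 = 0.525765
A/A0 = exp(-0.525765) = 0.591103

0.591103


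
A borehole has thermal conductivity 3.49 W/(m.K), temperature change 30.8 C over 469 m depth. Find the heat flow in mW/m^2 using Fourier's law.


q = k * dT / dz * 1000
= 3.49 * 30.8 / 469 * 1000
= 0.229194 * 1000
= 229.194 mW/m^2

229.194


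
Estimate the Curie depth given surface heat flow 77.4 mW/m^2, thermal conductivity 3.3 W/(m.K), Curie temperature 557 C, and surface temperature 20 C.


T_Curie - T_surf = 557 - 20 = 537 C
Convert q to W/m^2: 77.4 mW/m^2 = 0.0774 W/m^2
d = 537 * 3.3 / 0.0774 = 22895.35 m

22895.35


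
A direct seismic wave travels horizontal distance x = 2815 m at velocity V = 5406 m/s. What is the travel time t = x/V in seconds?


t = x / V
= 2815 / 5406
= 0.5207 s

0.5207


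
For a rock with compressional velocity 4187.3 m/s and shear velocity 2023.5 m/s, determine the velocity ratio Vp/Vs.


Vp/Vs = 4187.3 / 2023.5
= 2.0693

2.0693


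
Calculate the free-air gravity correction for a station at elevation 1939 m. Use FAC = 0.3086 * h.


FAC = 0.3086 * h
= 0.3086 * 1939
= 598.3754 mGal

598.3754


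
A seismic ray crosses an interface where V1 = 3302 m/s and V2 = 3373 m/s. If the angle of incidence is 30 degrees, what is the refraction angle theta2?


sin(theta1) = sin(30 deg) = 0.5
sin(theta2) = V2/V1 * sin(theta1) = 3373/3302 * 0.5 = 0.510751
theta2 = arcsin(0.510751) = 30.7139 degrees

30.7139


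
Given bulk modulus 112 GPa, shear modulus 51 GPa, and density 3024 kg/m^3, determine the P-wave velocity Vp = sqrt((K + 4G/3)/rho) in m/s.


First compute the effective modulus:
K + 4G/3 = 112e9 + 4*51e9/3 = 180000000000.0 Pa
Then divide by density:
180000000000.0 / 3024 = 59523809.5238 Pa/(kg/m^3)
Take the square root:
Vp = sqrt(59523809.5238) = 7715.17 m/s

7715.17


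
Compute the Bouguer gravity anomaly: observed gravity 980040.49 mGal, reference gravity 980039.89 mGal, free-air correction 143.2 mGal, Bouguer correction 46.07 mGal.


BA = g_obs - g_ref + FAC - BC
= 980040.49 - 980039.89 + 143.2 - 46.07
= 97.73 mGal

97.73


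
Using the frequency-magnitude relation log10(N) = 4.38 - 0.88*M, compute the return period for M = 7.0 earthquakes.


log10(N) = 4.38 - 0.88*7.0 = -1.78
N = 10^-1.78 = 0.016596
T = 1/N = 1/0.016596 = 60.256 years

60.256


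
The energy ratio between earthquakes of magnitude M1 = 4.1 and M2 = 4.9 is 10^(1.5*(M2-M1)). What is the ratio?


M2 - M1 = 4.9 - 4.1 = 0.8
1.5 * 0.8 = 1.2
ratio = 10^1.2 = 15.85

15.85


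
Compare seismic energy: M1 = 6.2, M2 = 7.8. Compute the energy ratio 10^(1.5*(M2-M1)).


M2 - M1 = 7.8 - 6.2 = 1.6
1.5 * 1.6 = 2.4
ratio = 10^2.4 = 251.19

251.19


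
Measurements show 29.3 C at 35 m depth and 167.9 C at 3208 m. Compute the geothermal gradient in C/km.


dT = 167.9 - 29.3 = 138.6 C
dz = 3208 - 35 = 3173 m
gradient = dT/dz * 1000 = 138.6/3173 * 1000 = 43.6811 C/km

43.6811


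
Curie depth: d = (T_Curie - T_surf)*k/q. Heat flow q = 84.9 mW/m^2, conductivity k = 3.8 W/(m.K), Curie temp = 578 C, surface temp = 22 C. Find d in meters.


T_Curie - T_surf = 578 - 22 = 556 C
Convert q to W/m^2: 84.9 mW/m^2 = 0.0849 W/m^2
d = 556 * 3.8 / 0.0849 = 24885.75 m

24885.75


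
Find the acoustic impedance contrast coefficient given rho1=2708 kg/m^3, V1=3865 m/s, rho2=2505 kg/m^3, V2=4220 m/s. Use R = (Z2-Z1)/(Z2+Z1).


Z1 = 2708 * 3865 = 10466420
Z2 = 2505 * 4220 = 10571100
R = (10571100 - 10466420) / (10571100 + 10466420) = 104680 / 21037520 = 0.005

0.005


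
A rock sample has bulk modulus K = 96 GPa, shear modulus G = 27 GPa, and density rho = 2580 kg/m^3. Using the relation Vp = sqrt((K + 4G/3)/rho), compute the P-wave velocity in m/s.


First compute the effective modulus:
K + 4G/3 = 96e9 + 4*27e9/3 = 132000000000.0 Pa
Then divide by density:
132000000000.0 / 2580 = 51162790.6977 Pa/(kg/m^3)
Take the square root:
Vp = sqrt(51162790.6977) = 7152.82 m/s

7152.82


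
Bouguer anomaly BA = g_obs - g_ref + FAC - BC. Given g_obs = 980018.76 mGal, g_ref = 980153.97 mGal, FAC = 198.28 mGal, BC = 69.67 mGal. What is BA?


BA = g_obs - g_ref + FAC - BC
= 980018.76 - 980153.97 + 198.28 - 69.67
= -6.6 mGal

-6.6


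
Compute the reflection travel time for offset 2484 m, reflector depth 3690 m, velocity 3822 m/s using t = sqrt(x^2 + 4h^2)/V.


x^2 + 4h^2 = 2484^2 + 4*3690^2 = 6170256 + 54464400 = 60634656
sqrt(60634656) = 7786.8258
t = 7786.8258 / 3822 = 2.0374 s

2.0374


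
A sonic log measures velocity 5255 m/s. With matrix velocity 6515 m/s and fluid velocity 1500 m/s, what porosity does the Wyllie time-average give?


1/V - 1/Vm = 1/5255 - 1/6515 = 3.68e-05
1/Vf - 1/Vm = 1/1500 - 1/6515 = 0.00051317
phi = 3.68e-05 / 0.00051317 = 0.0717

0.0717


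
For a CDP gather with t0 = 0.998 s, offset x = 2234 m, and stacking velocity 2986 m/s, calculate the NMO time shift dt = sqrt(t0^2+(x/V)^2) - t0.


x/Vnmo = 2234/2986 = 0.748158
(x/Vnmo)^2 = 0.55974
t0^2 = 0.996004
sqrt(0.996004 + 0.55974) = 1.247295
dt = 1.247295 - 0.998 = 0.249295

0.249295


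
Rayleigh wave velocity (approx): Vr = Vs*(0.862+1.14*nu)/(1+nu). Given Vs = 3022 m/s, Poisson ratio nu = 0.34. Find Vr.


Numerator factor = 0.862 + 1.14*0.34 = 1.2496
Denominator = 1 + 0.34 = 1.34
Vr = 3022 * 1.2496 / 1.34 = 2818.13 m/s

2818.13


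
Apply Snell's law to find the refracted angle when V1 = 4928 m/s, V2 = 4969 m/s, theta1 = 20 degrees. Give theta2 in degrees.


sin(theta1) = sin(20 deg) = 0.34202
sin(theta2) = V2/V1 * sin(theta1) = 4969/4928 * 0.34202 = 0.344866
theta2 = arcsin(0.344866) = 20.1736 degrees

20.1736


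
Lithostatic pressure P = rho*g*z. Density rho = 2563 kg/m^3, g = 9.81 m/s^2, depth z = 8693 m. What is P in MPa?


P = rho * g * z / 1e6
= 2563 * 9.81 * 8693 / 1e6
= 218568359.79 / 1e6
= 218.5684 MPa

218.5684


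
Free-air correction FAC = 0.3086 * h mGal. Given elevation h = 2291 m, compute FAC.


FAC = 0.3086 * h
= 0.3086 * 2291
= 707.0026 mGal

707.0026


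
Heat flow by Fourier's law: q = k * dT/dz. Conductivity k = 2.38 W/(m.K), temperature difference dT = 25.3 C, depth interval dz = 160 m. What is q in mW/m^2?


q = k * dT / dz * 1000
= 2.38 * 25.3 / 160 * 1000
= 0.376337 * 1000
= 376.3375 mW/m^2

376.3375


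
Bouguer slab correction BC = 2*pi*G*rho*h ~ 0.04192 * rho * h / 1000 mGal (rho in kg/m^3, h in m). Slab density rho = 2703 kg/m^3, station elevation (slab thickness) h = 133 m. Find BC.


BC = 0.04192 * rho * h / 1000
= 0.04192 * 2703 * 133 / 1000
= 15.0702 mGal

15.0702


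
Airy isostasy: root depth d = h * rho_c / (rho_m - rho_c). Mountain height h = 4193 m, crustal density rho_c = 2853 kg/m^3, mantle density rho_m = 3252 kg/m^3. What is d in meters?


rho_m - rho_c = 3252 - 2853 = 399
d = 4193 * 2853 / 399
= 11962629 / 399
= 29981.53 m

29981.53


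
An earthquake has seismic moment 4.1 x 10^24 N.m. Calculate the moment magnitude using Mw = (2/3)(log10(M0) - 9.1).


log10(M0) = log10(4.1 x 10^24) = 24.6128
Mw = 2/3 * (24.6128 - 9.1)
= 2/3 * 15.5128
= 10.34

10.34


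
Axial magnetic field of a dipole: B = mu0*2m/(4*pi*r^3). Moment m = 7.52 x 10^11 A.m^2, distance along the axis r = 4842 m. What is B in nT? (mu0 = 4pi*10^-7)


m = 7.52 x 10^11 = 752000000000 A.m^2
2m = 1504000000000 A.m^2
r^3 = 4842^3 = 113520515688
B = (4pi*10^-7) * 1504000000000 / (4*pi * 113520515688) * 1e9
= 1889982.1404 / 1426540872468.58 * 1e9
= 1324.8707 nT

1324.8707


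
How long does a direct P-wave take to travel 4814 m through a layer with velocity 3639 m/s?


t = x / V
= 4814 / 3639
= 1.3229 s

1.3229


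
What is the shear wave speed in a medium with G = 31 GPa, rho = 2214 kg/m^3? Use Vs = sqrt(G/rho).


Convert G to Pa: G = 31e9 Pa
Compute G/rho = 31e9 / 2214 = 14001806.6847
Vs = sqrt(14001806.6847) = 3741.9 m/s

3741.9


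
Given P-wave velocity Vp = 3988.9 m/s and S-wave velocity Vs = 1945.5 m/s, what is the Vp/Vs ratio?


Vp/Vs = 3988.9 / 1945.5
= 2.0503

2.0503


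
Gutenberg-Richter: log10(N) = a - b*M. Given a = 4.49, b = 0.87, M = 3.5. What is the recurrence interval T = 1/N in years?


log10(N) = 4.49 - 0.87*3.5 = 1.445
N = 10^1.445 = 27.861212
T = 1/N = 1/27.861212 = 0.0359 years

0.0359


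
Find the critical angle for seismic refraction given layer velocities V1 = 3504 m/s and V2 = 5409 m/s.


V1/V2 = 3504/5409 = 0.647809
theta_c = arcsin(0.647809) = 40.3766 degrees

40.3766


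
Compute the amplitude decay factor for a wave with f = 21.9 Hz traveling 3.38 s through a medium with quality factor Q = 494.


pi*f*t/Q = pi*21.9*3.38/494 = 0.470743
A/A0 = exp(-0.470743) = 0.624538

0.624538


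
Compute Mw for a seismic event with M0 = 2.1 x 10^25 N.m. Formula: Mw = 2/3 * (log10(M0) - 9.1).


log10(M0) = log10(2.1 x 10^25) = 25.3222
Mw = 2/3 * (25.3222 - 9.1)
= 2/3 * 16.2222
= 10.81

10.81


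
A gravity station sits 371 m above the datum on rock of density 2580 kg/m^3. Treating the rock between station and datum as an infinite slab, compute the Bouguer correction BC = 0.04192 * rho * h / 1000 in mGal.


BC = 0.04192 * rho * h / 1000
= 0.04192 * 2580 * 371 / 1000
= 40.125 mGal

40.125


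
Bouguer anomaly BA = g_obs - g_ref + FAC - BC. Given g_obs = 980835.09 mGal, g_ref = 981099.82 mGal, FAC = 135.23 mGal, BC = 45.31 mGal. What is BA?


BA = g_obs - g_ref + FAC - BC
= 980835.09 - 981099.82 + 135.23 - 45.31
= -174.81 mGal

-174.81


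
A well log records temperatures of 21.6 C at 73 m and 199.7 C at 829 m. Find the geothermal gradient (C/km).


dT = 199.7 - 21.6 = 178.1 C
dz = 829 - 73 = 756 m
gradient = dT/dz * 1000 = 178.1/756 * 1000 = 235.582 C/km

235.582


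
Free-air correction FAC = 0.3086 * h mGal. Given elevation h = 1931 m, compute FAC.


FAC = 0.3086 * h
= 0.3086 * 1931
= 595.9066 mGal

595.9066


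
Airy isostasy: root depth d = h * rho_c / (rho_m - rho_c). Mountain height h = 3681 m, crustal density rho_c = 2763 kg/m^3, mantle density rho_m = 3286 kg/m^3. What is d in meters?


rho_m - rho_c = 3286 - 2763 = 523
d = 3681 * 2763 / 523
= 10170603 / 523
= 19446.66 m

19446.66


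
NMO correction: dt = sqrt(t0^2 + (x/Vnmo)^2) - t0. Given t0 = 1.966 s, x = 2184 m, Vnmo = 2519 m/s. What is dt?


x/Vnmo = 2184/2519 = 0.867011
(x/Vnmo)^2 = 0.751708
t0^2 = 3.865156
sqrt(3.865156 + 0.751708) = 2.148689
dt = 2.148689 - 1.966 = 0.182689

0.182689


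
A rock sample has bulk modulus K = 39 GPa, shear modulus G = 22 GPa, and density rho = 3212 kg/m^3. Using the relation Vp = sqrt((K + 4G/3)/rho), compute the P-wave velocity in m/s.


First compute the effective modulus:
K + 4G/3 = 39e9 + 4*22e9/3 = 68333333333.33 Pa
Then divide by density:
68333333333.33 / 3212 = 21274387.7127 Pa/(kg/m^3)
Take the square root:
Vp = sqrt(21274387.7127) = 4612.42 m/s

4612.42


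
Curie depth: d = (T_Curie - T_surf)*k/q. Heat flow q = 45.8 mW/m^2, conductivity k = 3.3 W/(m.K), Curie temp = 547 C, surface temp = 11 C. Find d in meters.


T_Curie - T_surf = 547 - 11 = 536 C
Convert q to W/m^2: 45.8 mW/m^2 = 0.0458 W/m^2
d = 536 * 3.3 / 0.0458 = 38620.09 m

38620.09


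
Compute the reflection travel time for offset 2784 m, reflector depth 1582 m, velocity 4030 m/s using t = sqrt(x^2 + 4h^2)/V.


x^2 + 4h^2 = 2784^2 + 4*1582^2 = 7750656 + 10010896 = 17761552
sqrt(17761552) = 4214.4456
t = 4214.4456 / 4030 = 1.0458 s

1.0458


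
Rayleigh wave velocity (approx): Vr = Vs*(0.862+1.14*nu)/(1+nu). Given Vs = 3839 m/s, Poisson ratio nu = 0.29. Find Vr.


Numerator factor = 0.862 + 1.14*0.29 = 1.1926
Denominator = 1 + 0.29 = 1.29
Vr = 3839 * 1.1926 / 1.29 = 3549.14 m/s

3549.14


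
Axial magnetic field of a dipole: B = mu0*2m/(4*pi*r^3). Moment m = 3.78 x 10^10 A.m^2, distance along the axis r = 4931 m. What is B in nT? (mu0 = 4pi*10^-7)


m = 3.78 x 10^10 = 37800000000 A.m^2
2m = 75600000000 A.m^2
r^3 = 4931^3 = 119896086491
B = (4pi*10^-7) * 75600000000 / (4*pi * 119896086491) * 1e9
= 95001.761845 / 1506658658057.17 * 1e9
= 63.0546 nT

63.0546


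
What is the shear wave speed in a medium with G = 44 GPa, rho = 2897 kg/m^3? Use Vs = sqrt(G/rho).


Convert G to Pa: G = 44e9 Pa
Compute G/rho = 44e9 / 2897 = 15188125.6472
Vs = sqrt(15188125.6472) = 3897.19 m/s

3897.19


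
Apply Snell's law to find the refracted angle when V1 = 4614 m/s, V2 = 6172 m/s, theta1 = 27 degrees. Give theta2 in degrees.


sin(theta1) = sin(27 deg) = 0.45399
sin(theta2) = V2/V1 * sin(theta1) = 6172/4614 * 0.45399 = 0.607289
theta2 = arcsin(0.607289) = 37.3937 degrees

37.3937


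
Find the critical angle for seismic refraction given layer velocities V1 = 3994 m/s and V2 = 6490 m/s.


V1/V2 = 3994/6490 = 0.615408
theta_c = arcsin(0.615408) = 37.9816 degrees

37.9816


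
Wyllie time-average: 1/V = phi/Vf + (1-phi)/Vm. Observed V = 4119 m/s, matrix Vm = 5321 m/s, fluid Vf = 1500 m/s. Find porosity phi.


1/V - 1/Vm = 1/4119 - 1/5321 = 5.484e-05
1/Vf - 1/Vm = 1/1500 - 1/5321 = 0.00047873
phi = 5.484e-05 / 0.00047873 = 0.1146

0.1146


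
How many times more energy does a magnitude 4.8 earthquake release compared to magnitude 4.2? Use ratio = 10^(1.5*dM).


M2 - M1 = 4.8 - 4.2 = 0.6
1.5 * 0.6 = 0.9
ratio = 10^0.9 = 7.94

7.94


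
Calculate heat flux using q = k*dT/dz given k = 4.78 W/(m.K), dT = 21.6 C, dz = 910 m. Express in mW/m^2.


q = k * dT / dz * 1000
= 4.78 * 21.6 / 910 * 1000
= 0.113459 * 1000
= 113.4593 mW/m^2

113.4593


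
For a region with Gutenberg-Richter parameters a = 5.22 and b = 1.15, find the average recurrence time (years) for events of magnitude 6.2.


log10(N) = 5.22 - 1.15*6.2 = -1.91
N = 10^-1.91 = 0.012303
T = 1/N = 1/0.012303 = 81.2831 years

81.2831


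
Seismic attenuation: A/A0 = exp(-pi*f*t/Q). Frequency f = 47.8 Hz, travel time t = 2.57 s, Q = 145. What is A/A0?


pi*f*t/Q = pi*47.8*2.57/145 = 2.661601
A/A0 = exp(-2.661601) = 0.069836

0.069836


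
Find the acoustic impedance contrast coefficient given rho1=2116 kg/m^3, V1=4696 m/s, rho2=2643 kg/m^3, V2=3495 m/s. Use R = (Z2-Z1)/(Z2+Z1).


Z1 = 2116 * 4696 = 9936736
Z2 = 2643 * 3495 = 9237285
R = (9237285 - 9936736) / (9237285 + 9936736) = -699451 / 19174021 = -0.0365

-0.0365


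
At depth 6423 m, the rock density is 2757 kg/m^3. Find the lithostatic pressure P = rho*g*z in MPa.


P = rho * g * z / 1e6
= 2757 * 9.81 * 6423 / 1e6
= 173717549.91 / 1e6
= 173.7175 MPa

173.7175


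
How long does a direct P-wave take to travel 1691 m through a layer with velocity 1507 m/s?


t = x / V
= 1691 / 1507
= 1.1221 s

1.1221


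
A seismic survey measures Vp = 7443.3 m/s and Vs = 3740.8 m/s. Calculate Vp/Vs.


Vp/Vs = 7443.3 / 3740.8
= 1.9898

1.9898


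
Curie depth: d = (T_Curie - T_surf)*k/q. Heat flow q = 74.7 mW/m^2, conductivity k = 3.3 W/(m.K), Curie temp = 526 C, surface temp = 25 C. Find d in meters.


T_Curie - T_surf = 526 - 25 = 501 C
Convert q to W/m^2: 74.7 mW/m^2 = 0.0747 W/m^2
d = 501 * 3.3 / 0.0747 = 22132.53 m

22132.53


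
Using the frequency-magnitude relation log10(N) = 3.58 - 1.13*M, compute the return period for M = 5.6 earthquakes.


log10(N) = 3.58 - 1.13*5.6 = -2.748
N = 10^-2.748 = 0.001786
T = 1/N = 1/0.001786 = 559.7576 years

559.7576


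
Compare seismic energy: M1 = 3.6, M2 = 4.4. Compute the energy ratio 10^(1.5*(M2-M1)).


M2 - M1 = 4.4 - 3.6 = 0.8
1.5 * 0.8 = 1.2
ratio = 10^1.2 = 15.85

15.85


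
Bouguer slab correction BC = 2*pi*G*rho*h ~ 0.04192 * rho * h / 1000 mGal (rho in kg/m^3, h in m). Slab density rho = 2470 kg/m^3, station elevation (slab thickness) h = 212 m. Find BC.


BC = 0.04192 * rho * h / 1000
= 0.04192 * 2470 * 212 / 1000
= 21.951 mGal

21.951


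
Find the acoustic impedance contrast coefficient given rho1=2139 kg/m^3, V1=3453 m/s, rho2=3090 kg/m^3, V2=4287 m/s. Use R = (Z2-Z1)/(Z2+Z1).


Z1 = 2139 * 3453 = 7385967
Z2 = 3090 * 4287 = 13246830
R = (13246830 - 7385967) / (13246830 + 7385967) = 5860863 / 20632797 = 0.2841

0.2841


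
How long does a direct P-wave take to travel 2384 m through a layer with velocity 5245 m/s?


t = x / V
= 2384 / 5245
= 0.4545 s

0.4545


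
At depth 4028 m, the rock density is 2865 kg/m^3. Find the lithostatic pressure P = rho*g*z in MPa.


P = rho * g * z / 1e6
= 2865 * 9.81 * 4028 / 1e6
= 113209558.2 / 1e6
= 113.2096 MPa

113.2096


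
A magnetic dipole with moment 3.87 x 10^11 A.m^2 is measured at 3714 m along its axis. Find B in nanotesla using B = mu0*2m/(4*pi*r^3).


m = 3.87 x 10^11 = 387000000000 A.m^2
2m = 774000000000 A.m^2
r^3 = 3714^3 = 51230158344
B = (4pi*10^-7) * 774000000000 / (4*pi * 51230158344) * 1e9
= 972637.085551 / 643777156383.01 * 1e9
= 1510.8288 nT

1510.8288


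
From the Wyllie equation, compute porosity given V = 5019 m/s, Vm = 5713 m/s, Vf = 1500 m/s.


1/V - 1/Vm = 1/5019 - 1/5713 = 2.42e-05
1/Vf - 1/Vm = 1/1500 - 1/5713 = 0.00049163
phi = 2.42e-05 / 0.00049163 = 0.0492

0.0492


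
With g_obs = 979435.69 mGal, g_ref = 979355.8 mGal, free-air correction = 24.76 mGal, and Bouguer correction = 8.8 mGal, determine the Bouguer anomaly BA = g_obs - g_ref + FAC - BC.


BA = g_obs - g_ref + FAC - BC
= 979435.69 - 979355.8 + 24.76 - 8.8
= 95.85 mGal

95.85


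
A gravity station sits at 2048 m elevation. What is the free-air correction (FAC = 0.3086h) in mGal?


FAC = 0.3086 * h
= 0.3086 * 2048
= 632.0128 mGal

632.0128


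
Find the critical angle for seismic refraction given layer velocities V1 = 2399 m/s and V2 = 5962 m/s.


V1/V2 = 2399/5962 = 0.402382
theta_c = arcsin(0.402382) = 23.7272 degrees

23.7272


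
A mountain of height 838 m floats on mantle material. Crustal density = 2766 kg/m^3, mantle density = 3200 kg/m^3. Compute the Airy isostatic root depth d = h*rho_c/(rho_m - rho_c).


rho_m - rho_c = 3200 - 2766 = 434
d = 838 * 2766 / 434
= 2317908 / 434
= 5340.8 m

5340.8


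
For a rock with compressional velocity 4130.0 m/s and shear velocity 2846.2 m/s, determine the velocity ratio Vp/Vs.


Vp/Vs = 4130.0 / 2846.2
= 1.4511

1.4511


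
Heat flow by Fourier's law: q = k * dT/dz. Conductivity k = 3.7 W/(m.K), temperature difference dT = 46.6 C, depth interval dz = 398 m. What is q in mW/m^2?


q = k * dT / dz * 1000
= 3.7 * 46.6 / 398 * 1000
= 0.433216 * 1000
= 433.2161 mW/m^2

433.2161


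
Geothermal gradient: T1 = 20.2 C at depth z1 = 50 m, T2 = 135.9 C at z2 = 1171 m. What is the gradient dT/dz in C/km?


dT = 135.9 - 20.2 = 115.7 C
dz = 1171 - 50 = 1121 m
gradient = dT/dz * 1000 = 115.7/1121 * 1000 = 103.2114 C/km

103.2114


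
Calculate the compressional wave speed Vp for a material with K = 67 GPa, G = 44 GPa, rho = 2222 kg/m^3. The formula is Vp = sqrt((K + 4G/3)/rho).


First compute the effective modulus:
K + 4G/3 = 67e9 + 4*44e9/3 = 125666666666.67 Pa
Then divide by density:
125666666666.67 / 2222 = 56555655.5656 Pa/(kg/m^3)
Take the square root:
Vp = sqrt(56555655.5656) = 7520.35 m/s

7520.35


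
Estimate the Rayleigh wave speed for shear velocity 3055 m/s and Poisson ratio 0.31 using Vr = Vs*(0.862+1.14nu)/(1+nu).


Numerator factor = 0.862 + 1.14*0.31 = 1.2154
Denominator = 1 + 0.31 = 1.31
Vr = 3055 * 1.2154 / 1.31 = 2834.39 m/s

2834.39


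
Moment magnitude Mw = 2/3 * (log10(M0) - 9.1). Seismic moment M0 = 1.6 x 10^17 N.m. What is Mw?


log10(M0) = log10(1.6 x 10^17) = 17.2041
Mw = 2/3 * (17.2041 - 9.1)
= 2/3 * 8.1041
= 5.4

5.4


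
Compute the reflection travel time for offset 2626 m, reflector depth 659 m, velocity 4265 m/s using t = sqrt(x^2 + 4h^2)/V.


x^2 + 4h^2 = 2626^2 + 4*659^2 = 6895876 + 1737124 = 8633000
sqrt(8633000) = 2938.1967
t = 2938.1967 / 4265 = 0.6889 s

0.6889


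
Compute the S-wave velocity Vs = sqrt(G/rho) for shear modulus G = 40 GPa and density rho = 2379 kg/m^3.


Convert G to Pa: G = 40e9 Pa
Compute G/rho = 40e9 / 2379 = 16813787.3056
Vs = sqrt(16813787.3056) = 4100.46 m/s

4100.46


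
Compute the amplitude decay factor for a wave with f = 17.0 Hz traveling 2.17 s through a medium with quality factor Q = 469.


pi*f*t/Q = pi*17.0*2.17/469 = 0.247107
A/A0 = exp(-0.247107) = 0.781057

0.781057


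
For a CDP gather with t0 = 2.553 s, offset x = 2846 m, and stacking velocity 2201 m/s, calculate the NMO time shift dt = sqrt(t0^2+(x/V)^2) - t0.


x/Vnmo = 2846/2201 = 1.293049
(x/Vnmo)^2 = 1.671975
t0^2 = 6.517809
sqrt(6.517809 + 1.671975) = 2.86178
dt = 2.86178 - 2.553 = 0.30878

0.30878


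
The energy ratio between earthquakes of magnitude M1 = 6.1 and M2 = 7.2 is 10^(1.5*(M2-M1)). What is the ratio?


M2 - M1 = 7.2 - 6.1 = 1.1
1.5 * 1.1 = 1.65
ratio = 10^1.65 = 44.67

44.67


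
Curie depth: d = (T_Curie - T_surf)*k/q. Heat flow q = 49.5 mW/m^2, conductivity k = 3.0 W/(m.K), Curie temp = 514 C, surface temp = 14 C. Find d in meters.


T_Curie - T_surf = 514 - 14 = 500 C
Convert q to W/m^2: 49.5 mW/m^2 = 0.0495 W/m^2
d = 500 * 3.0 / 0.0495 = 30303.03 m

30303.03


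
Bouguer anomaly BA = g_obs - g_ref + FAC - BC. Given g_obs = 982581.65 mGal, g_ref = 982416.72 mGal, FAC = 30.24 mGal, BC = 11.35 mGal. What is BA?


BA = g_obs - g_ref + FAC - BC
= 982581.65 - 982416.72 + 30.24 - 11.35
= 183.82 mGal

183.82


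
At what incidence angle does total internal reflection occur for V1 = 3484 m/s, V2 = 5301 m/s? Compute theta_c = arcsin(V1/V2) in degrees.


V1/V2 = 3484/5301 = 0.657234
theta_c = arcsin(0.657234) = 41.0893 degrees

41.0893


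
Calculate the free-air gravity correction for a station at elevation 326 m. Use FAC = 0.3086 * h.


FAC = 0.3086 * h
= 0.3086 * 326
= 100.6036 mGal

100.6036


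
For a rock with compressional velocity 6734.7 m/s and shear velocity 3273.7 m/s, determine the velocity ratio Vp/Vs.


Vp/Vs = 6734.7 / 3273.7
= 2.0572

2.0572


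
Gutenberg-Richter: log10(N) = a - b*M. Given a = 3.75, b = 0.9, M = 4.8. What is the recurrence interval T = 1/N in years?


log10(N) = 3.75 - 0.9*4.8 = -0.57
N = 10^-0.57 = 0.269153
T = 1/N = 1/0.269153 = 3.7154 years

3.7154


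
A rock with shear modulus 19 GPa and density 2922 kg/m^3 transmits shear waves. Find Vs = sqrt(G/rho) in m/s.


Convert G to Pa: G = 19e9 Pa
Compute G/rho = 19e9 / 2922 = 6502395.6194
Vs = sqrt(6502395.6194) = 2549.98 m/s

2549.98


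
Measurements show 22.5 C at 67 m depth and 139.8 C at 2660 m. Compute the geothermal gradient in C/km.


dT = 139.8 - 22.5 = 117.3 C
dz = 2660 - 67 = 2593 m
gradient = dT/dz * 1000 = 117.3/2593 * 1000 = 45.2372 C/km

45.2372


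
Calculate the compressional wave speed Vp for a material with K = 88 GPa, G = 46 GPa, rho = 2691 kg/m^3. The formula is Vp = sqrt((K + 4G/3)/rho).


First compute the effective modulus:
K + 4G/3 = 88e9 + 4*46e9/3 = 149333333333.33 Pa
Then divide by density:
149333333333.33 / 2691 = 55493620.711 Pa/(kg/m^3)
Take the square root:
Vp = sqrt(55493620.711) = 7449.4 m/s

7449.4


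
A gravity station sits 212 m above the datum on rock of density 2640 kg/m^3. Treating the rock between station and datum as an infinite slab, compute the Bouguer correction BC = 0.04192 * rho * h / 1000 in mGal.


BC = 0.04192 * rho * h / 1000
= 0.04192 * 2640 * 212 / 1000
= 23.4618 mGal

23.4618


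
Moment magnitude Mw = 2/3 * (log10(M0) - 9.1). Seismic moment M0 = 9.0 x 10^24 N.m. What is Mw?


log10(M0) = log10(9.0 x 10^24) = 24.9542
Mw = 2/3 * (24.9542 - 9.1)
= 2/3 * 15.8542
= 10.57

10.57


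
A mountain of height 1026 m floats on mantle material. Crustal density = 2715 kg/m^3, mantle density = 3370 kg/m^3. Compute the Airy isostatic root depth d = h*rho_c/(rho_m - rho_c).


rho_m - rho_c = 3370 - 2715 = 655
d = 1026 * 2715 / 655
= 2785590 / 655
= 4252.81 m

4252.81


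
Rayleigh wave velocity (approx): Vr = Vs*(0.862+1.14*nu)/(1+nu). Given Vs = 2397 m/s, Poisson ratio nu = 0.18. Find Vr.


Numerator factor = 0.862 + 1.14*0.18 = 1.0672
Denominator = 1 + 0.18 = 1.18
Vr = 2397 * 1.0672 / 1.18 = 2167.86 m/s

2167.86


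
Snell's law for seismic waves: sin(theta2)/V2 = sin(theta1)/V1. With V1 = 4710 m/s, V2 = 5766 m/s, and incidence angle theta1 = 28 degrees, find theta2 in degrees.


sin(theta1) = sin(28 deg) = 0.469472
sin(theta2) = V2/V1 * sin(theta1) = 5766/4710 * 0.469472 = 0.574729
theta2 = arcsin(0.574729) = 35.0806 degrees

35.0806


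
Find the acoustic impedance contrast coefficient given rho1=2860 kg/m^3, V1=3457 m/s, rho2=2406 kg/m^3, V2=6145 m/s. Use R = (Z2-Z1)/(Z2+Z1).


Z1 = 2860 * 3457 = 9887020
Z2 = 2406 * 6145 = 14784870
R = (14784870 - 9887020) / (14784870 + 9887020) = 4897850 / 24671890 = 0.1985

0.1985


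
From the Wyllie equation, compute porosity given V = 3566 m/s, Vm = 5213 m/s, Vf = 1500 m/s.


1/V - 1/Vm = 1/3566 - 1/5213 = 8.86e-05
1/Vf - 1/Vm = 1/1500 - 1/5213 = 0.00047484
phi = 8.86e-05 / 0.00047484 = 0.1866

0.1866


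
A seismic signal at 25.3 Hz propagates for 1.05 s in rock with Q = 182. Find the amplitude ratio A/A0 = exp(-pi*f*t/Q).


pi*f*t/Q = pi*25.3*1.05/182 = 0.458552
A/A0 = exp(-0.458552) = 0.632199

0.632199


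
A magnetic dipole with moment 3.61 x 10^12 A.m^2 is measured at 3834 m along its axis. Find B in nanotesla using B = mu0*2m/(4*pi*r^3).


m = 3.61 x 10^12 = 3610000000000 A.m^2
2m = 7220000000000 A.m^2
r^3 = 3834^3 = 56358097704
B = (4pi*10^-7) * 7220000000000 / (4*pi * 56358097704) * 1e9
= 9072919.583567 / 708216742868.73 * 1e9
= 12810.9363 nT

12810.9363


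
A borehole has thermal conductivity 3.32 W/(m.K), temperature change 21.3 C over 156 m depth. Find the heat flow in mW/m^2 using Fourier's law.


q = k * dT / dz * 1000
= 3.32 * 21.3 / 156 * 1000
= 0.453308 * 1000
= 453.3077 mW/m^2

453.3077


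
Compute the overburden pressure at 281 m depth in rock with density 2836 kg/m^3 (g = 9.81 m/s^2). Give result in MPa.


P = rho * g * z / 1e6
= 2836 * 9.81 * 281 / 1e6
= 7817745.96 / 1e6
= 7.8177 MPa

7.8177


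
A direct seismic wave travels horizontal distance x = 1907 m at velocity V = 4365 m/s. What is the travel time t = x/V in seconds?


t = x / V
= 1907 / 4365
= 0.4369 s

0.4369


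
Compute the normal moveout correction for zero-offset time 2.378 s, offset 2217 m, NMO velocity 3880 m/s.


x/Vnmo = 2217/3880 = 0.571392
(x/Vnmo)^2 = 0.326489
t0^2 = 5.654884
sqrt(5.654884 + 0.326489) = 2.445684
dt = 2.445684 - 2.378 = 0.067684

0.067684


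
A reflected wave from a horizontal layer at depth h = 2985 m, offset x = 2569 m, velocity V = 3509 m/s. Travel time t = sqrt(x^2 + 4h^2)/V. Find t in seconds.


x^2 + 4h^2 = 2569^2 + 4*2985^2 = 6599761 + 35640900 = 42240661
sqrt(42240661) = 6499.2816
t = 6499.2816 / 3509 = 1.8522 s

1.8522


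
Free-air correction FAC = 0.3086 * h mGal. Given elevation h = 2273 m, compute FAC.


FAC = 0.3086 * h
= 0.3086 * 2273
= 701.4478 mGal

701.4478


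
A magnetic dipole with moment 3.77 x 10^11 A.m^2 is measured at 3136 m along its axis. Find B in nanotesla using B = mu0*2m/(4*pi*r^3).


m = 3.77 x 10^11 = 377000000000 A.m^2
2m = 754000000000 A.m^2
r^3 = 3136^3 = 30840979456
B = (4pi*10^-7) * 754000000000 / (4*pi * 30840979456) * 1e9
= 947504.344323 / 387559177953.93 * 1e9
= 2444.7991 nT

2444.7991


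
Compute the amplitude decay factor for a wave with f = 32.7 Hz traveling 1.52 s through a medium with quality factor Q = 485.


pi*f*t/Q = pi*32.7*1.52/485 = 0.321958
A/A0 = exp(-0.321958) = 0.724728

0.724728


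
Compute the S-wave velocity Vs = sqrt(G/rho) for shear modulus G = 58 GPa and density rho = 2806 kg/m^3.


Convert G to Pa: G = 58e9 Pa
Compute G/rho = 58e9 / 2806 = 20669992.8724
Vs = sqrt(20669992.8724) = 4546.43 m/s

4546.43


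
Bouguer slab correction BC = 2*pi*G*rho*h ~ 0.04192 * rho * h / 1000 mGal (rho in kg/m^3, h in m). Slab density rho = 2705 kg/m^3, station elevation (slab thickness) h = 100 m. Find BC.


BC = 0.04192 * rho * h / 1000
= 0.04192 * 2705 * 100 / 1000
= 11.3394 mGal

11.3394


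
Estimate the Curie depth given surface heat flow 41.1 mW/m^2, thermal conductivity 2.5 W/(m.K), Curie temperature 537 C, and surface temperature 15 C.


T_Curie - T_surf = 537 - 15 = 522 C
Convert q to W/m^2: 41.1 mW/m^2 = 0.0411 W/m^2
d = 522 * 2.5 / 0.0411 = 31751.82 m

31751.82


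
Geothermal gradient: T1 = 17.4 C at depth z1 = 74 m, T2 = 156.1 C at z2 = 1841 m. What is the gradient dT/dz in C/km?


dT = 156.1 - 17.4 = 138.7 C
dz = 1841 - 74 = 1767 m
gradient = dT/dz * 1000 = 138.7/1767 * 1000 = 78.4946 C/km

78.4946


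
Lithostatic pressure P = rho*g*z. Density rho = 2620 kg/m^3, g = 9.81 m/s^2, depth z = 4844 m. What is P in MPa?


P = rho * g * z / 1e6
= 2620 * 9.81 * 4844 / 1e6
= 124501456.8 / 1e6
= 124.5015 MPa

124.5015


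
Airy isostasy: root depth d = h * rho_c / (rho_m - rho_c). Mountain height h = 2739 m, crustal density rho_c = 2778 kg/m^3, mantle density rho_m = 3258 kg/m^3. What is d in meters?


rho_m - rho_c = 3258 - 2778 = 480
d = 2739 * 2778 / 480
= 7608942 / 480
= 15851.96 m

15851.96


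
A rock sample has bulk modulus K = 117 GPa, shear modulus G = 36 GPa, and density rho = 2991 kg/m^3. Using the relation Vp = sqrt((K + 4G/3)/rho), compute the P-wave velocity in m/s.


First compute the effective modulus:
K + 4G/3 = 117e9 + 4*36e9/3 = 165000000000.0 Pa
Then divide by density:
165000000000.0 / 2991 = 55165496.4895 Pa/(kg/m^3)
Take the square root:
Vp = sqrt(55165496.4895) = 7427.35 m/s

7427.35


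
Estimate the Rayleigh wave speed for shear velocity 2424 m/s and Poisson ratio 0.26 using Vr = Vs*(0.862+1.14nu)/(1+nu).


Numerator factor = 0.862 + 1.14*0.26 = 1.1584
Denominator = 1 + 0.26 = 1.26
Vr = 2424 * 1.1584 / 1.26 = 2228.54 m/s

2228.54


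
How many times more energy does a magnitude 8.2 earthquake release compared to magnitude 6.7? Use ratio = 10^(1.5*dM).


M2 - M1 = 8.2 - 6.7 = 1.5
1.5 * 1.5 = 2.25
ratio = 10^2.25 = 177.83

177.83


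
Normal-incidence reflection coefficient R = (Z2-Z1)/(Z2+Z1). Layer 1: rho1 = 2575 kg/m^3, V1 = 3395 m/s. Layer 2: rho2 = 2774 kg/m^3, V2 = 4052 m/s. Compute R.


Z1 = 2575 * 3395 = 8742125
Z2 = 2774 * 4052 = 11240248
R = (11240248 - 8742125) / (11240248 + 8742125) = 2498123 / 19982373 = 0.125

0.125


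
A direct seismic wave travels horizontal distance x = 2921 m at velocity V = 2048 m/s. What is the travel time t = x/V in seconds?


t = x / V
= 2921 / 2048
= 1.4263 s

1.4263
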